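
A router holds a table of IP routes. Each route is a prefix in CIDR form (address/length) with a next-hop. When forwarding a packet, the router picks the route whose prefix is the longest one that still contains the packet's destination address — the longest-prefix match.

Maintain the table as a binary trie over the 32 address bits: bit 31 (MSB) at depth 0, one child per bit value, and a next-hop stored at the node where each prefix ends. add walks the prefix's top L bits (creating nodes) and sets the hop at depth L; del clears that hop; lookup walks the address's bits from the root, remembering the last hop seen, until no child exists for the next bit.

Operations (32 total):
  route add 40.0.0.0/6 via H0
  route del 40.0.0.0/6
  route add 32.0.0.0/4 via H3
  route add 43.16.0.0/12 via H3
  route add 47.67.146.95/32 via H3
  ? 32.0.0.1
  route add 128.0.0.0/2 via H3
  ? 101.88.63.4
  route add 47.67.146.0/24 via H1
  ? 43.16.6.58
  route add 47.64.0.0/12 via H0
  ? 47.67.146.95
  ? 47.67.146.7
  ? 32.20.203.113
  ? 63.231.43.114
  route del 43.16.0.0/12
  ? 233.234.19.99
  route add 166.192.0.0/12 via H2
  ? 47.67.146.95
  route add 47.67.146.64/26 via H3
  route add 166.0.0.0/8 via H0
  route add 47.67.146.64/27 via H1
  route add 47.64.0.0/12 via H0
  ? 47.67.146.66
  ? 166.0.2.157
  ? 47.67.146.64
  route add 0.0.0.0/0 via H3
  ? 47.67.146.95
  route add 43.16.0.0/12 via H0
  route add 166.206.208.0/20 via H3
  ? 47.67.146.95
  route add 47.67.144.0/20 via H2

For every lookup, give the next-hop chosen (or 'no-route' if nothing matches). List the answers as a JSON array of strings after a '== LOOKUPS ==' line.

Process each operation:
  + 40.0.0.0/6 (H0) depth=6
  - 40.0.0.0/6 clear@6
  + 32.0.0.0/4 (H3) depth=4
  + 43.16.0.0/12 (H3) depth=12
  + 47.67.146.95/32 (H3) depth=32
  Q 32.0.0.1: descend 0010 ; hops seen [H3] ; pick H3
  + 128.0.0.0/2 (H3) depth=2
  Q 101.88.63.4: descend 0 ; hops seen [∅] ; pick no-route
  + 47.67.146.0/24 (H1) depth=24
  Q 43.16.6.58: descend 001010110001 ; hops seen [H3,H3] ; pick H3
  + 47.64.0.0/12 (H0) depth=12
  Q 47.67.146.95: descend 00101111010000111001001001011111 ; hops seen [H3,H0,H1,H3] ; pick H3
  Q 47.67.146.7: descend 0010111101000011100100100 ; hops seen [H3,H0,H1] ; pick H1
  Q 32.20.203.113: descend 0010 ; hops seen [H3] ; pick H3
  Q 63.231.43.114: descend 001 ; hops seen [∅] ; pick no-route
  - 43.16.0.0/12 clear@12
  Q 233.234.19.99: descend 1 ; hops seen [∅] ; pick no-route
  + 166.192.0.0/12 (H2) depth=12
  Q 47.67.146.95: descend 00101111010000111001001001011111 ; hops seen [H3,H0,H1,H3] ; pick H3
  + 47.67.146.64/26 (H3) depth=26
  + 166.0.0.0/8 (H0) depth=8
  + 47.67.146.64/27 (H1) depth=27
  + 47.64.0.0/12 (H0) depth=12
  Q 47.67.146.66: descend 001011110100001110010010010 ; hops seen [H3,H0,H1,H3,H1] ; pick H1
  Q 166.0.2.157: descend 10100110 ; hops seen [H3,H0] ; pick H0
  Q 47.67.146.64: descend 001011110100001110010010010 ; hops seen [H3,H0,H1,H3,H1] ; pick H1
  + 0.0.0.0/0 (H3) depth=0
  Q 47.67.146.95: descend 00101111010000111001001001011111 ; hops seen [H3,H3,H0,H1,H3,H1,H3] ; pick H3
  + 43.16.0.0/12 (H0) depth=12
  + 166.206.208.0/20 (H3) depth=20
  Q 47.67.146.95: descend 00101111010000111001001001011111 ; hops seen [H3,H3,H0,H1,H3,H1,H3] ; pick H3
  + 47.67.144.0/20 (H2) depth=20

== LOOKUPS ==
["H3","no-route","H3","H3","H1","H3","no-route","no-route","H3","H1","H0","H1","H3","H3"]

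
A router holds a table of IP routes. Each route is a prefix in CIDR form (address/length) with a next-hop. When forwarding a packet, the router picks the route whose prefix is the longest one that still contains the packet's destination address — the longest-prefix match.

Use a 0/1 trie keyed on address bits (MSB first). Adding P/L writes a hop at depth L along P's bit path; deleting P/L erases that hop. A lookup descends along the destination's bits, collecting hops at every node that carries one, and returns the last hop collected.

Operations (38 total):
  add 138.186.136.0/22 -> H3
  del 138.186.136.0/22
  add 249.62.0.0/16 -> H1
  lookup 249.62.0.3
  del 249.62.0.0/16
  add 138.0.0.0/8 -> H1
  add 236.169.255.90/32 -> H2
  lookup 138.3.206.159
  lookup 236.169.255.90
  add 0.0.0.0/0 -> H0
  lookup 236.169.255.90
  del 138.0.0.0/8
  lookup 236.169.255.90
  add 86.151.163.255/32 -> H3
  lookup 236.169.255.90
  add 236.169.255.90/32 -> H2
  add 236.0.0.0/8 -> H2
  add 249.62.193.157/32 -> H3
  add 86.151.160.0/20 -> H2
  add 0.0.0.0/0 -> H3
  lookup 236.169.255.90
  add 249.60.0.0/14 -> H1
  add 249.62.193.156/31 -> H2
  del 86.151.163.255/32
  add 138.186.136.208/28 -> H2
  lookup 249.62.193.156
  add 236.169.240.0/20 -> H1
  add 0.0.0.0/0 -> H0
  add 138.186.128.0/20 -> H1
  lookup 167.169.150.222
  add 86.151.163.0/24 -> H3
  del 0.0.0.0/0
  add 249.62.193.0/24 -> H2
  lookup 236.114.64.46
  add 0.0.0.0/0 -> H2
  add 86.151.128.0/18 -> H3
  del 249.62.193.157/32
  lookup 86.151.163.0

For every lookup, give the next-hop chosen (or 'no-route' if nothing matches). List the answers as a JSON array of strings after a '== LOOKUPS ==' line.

Trace:
  + 138.186.136.0/22 (H3) depth=22
  del 138.186.136.0/22 (clear depth 22)
  + 249.62.0.0/16 (H1) depth=16
  lookup 249.62.0.3: bits 1111100100111110 walk d0:-→d1:-→d2:-→d3:-→d4:-→d5:-→d6:-→d7:-→d8:-→d9:-→d10:-→d11:-→d12:-→d13:-→d14:-→d15:-→d16:H1 -> H1
  del 249.62.0.0/16 (clear depth 16)
  + 138.0.0.0/8 (H1) depth=8
  + 236.169.255.90/32 (H2) depth=32
  lookup 138.3.206.159: bits 10001010 walk d0:-→d1:-→d2:-→d3:-→d4:-→d5:-→d6:-→d7:-→d8:H1 -> H1
  lookup 236.169.255.90: bits 11101100101010011111111101011010 walk d0:-→d1:-→d2:-→d3:-→d4:-→d5:-→d6:-→d7:-→d8:-→d9:-→d10:-→d11:-→d12:-→d13:-→d14:-→d15:-→d16:-→d17:-→d18:-→d19:-→d20:-→d21:-→d22:-→d23:-→d24:-→d25:-→d26:-→d27:-→d28:-→d29:-→d30:-→d31:-→d32:H2 -> H2
  + 0.0.0.0/0 (H0) depth=0
  lookup 236.169.255.90: bits 11101100101010011111111101011010 walk d0:H0→d1:-→d2:-→d3:-→d4:-→d5:-→d6:-→d7:-→d8:-→d9:-→d10:-→d11:-→d12:-→d13:-→d14:-→d15:-→d16:-→d17:-→d18:-→d19:-→d20:-→d21:-→d22:-→d23:-→d24:-→d25:-→d26:-→d27:-→d28:-→d29:-→d30:-→d31:-→d32:H2 -> H2
  del 138.0.0.0/8 (clear depth 8)
  lookup 236.169.255.90: bits 11101100101010011111111101011010 walk d0:H0→d1:-→d2:-→d3:-→d4:-→d5:-→d6:-→d7:-→d8:-→d9:-→d10:-→d11:-→d12:-→d13:-→d14:-→d15:-→d16:-→d17:-→d18:-→d19:-→d20:-→d21:-→d22:-→d23:-→d24:-→d25:-→d26:-→d27:-→d28:-→d29:-→d30:-→d31:-→d32:H2 -> H2
  + 86.151.163.255/32 (H3) depth=32
  lookup 236.169.255.90: bits 11101100101010011111111101011010 walk d0:H0→d1:-→d2:-→d3:-→d4:-→d5:-→d6:-→d7:-→d8:-→d9:-→d10:-→d11:-→d12:-→d13:-→d14:-→d15:-→d16:-→d17:-→d18:-→d19:-→d20:-→d21:-→d22:-→d23:-→d24:-→d25:-→d26:-→d27:-→d28:-→d29:-→d30:-→d31:-→d32:H2 -> H2
  + 236.169.255.90/32 (H2) depth=32
  + 236.0.0.0/8 (H2) depth=8
  + 249.62.193.157/32 (H3) depth=32
  + 86.151.160.0/20 (H2) depth=20
  + 0.0.0.0/0 (H3) depth=0
  lookup 236.169.255.90: bits 11101100101010011111111101011010 walk d0:H3→d1:-→d2:-→d3:-→d4:-→d5:-→d6:-→d7:-→d8:H2→d9:-→d10:-→d11:-→d12:-→d13:-→d14:-→d15:-→d16:-→d17:-→d18:-→d19:-→d20:-→d21:-→d22:-→d23:-→d24:-→d25:-→d26:-→d27:-→d28:-→d29:-→d30:-→d31:-→d32:H2 -> H2
  + 249.60.0.0/14 (H1) depth=14
  + 249.62.193.156/31 (H2) depth=31
  del 86.151.163.255/32 (clear depth 32)
  + 138.186.136.208/28 (H2) depth=28
  lookup 249.62.193.156: bits 1111100100111110110000011001110 walk d0:H3→d1:-→d2:-→d3:-→d4:-→d5:-→d6:-→d7:-→d8:-→d9:-→d10:-→d11:-→d12:-→d13:-→d14:H1→d15:-→d16:-→d17:-→d18:-→d19:-→d20:-→d21:-→d22:-→d23:-→d24:-→d25:-→d26:-→d27:-→d28:-→d29:-→d30:-→d31:H2 -> H2
  + 236.169.240.0/20 (H1) depth=20
  + 0.0.0.0/0 (H0) depth=0
  + 138.186.128.0/20 (H1) depth=20
  lookup 167.169.150.222: bits 10 walk d0:H0→d1:-→d2:- -> H0
  + 86.151.163.0/24 (H3) depth=24
  del 0.0.0.0/0 (clear depth 0)
  + 249.62.193.0/24 (H2) depth=24
  lookup 236.114.64.46: bits 11101100 walk d0:-→d1:-→d2:-→d3:-→d4:-→d5:-→d6:-→d7:-→d8:H2 -> H2
  + 0.0.0.0/0 (H2) depth=0
  + 86.151.128.0/18 (H3) depth=18
  del 249.62.193.157/32 (clear depth 32)
  lookup 86.151.163.0: bits 010101101001011110100011 walk d0:H2→d1:-→d2:-→d3:-→d4:-→d5:-→d6:-→d7:-→d8:-→d9:-→d10:-→d11:-→d12:-→d13:-→d14:-→d15:-→d16:-→d17:-→d18:H3→d19:-→d20:H2→d21:-→d22:-→d23:-→d24:H3 -> H3

== LOOKUPS ==
["H1","H1","H2","H2","H2","H2","H2","H2","H0","H2","H3"]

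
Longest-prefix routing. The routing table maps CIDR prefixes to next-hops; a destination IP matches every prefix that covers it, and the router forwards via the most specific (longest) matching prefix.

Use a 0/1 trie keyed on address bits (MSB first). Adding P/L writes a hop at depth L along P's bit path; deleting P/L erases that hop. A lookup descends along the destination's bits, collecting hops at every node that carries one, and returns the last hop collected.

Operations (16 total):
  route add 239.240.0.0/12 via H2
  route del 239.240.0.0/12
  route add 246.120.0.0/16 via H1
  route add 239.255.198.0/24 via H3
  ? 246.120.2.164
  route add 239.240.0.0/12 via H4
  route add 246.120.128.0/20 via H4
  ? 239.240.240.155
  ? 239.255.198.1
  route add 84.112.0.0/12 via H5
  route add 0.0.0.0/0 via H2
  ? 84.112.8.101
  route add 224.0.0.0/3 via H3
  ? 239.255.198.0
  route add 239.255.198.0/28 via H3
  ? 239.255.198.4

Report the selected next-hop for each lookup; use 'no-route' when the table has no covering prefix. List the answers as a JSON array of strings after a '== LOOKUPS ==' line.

Apply in order:
  add 239.240.0.0/12 -> H2 at depth 12
  del 239.240.0.0/12 (clear depth 12)
  add 246.120.0.0/16 -> H1 at depth 16
  add 239.255.198.0/24 -> H3 at depth 24
  Q 246.120.2.164: descend 1111011001111000 ; hops seen [H1] ; pick H1
  add 239.240.0.0/12 -> H4 at depth 12
  add 246.120.128.0/20 -> H4 at depth 20
  Q 239.240.240.155: descend 111011111111 ; hops seen [H4] ; pick H4
  Q 239.255.198.1: descend 111011111111111111000110 ; hops seen [H4,H3] ; pick H3
  add 84.112.0.0/12 -> H5 at depth 12
  add 0.0.0.0/0 -> H2 at depth 0
  Q 84.112.8.101: descend 010101000111 ; hops seen [H2,H5] ; pick H5
  add 224.0.0.0/3 -> H3 at depth 3
  Q 239.255.198.0: descend 111011111111111111000110 ; hops seen [H2,H3,H4,H3] ; pick H3
  add 239.255.198.0/28 -> H3 at depth 28
  Q 239.255.198.4: descend 1110111111111111110001100000 ; hops seen [H2,H3,H4,H3,H3] ; pick H3

== LOOKUPS ==
["H1","H4","H3","H5","H3","H3"]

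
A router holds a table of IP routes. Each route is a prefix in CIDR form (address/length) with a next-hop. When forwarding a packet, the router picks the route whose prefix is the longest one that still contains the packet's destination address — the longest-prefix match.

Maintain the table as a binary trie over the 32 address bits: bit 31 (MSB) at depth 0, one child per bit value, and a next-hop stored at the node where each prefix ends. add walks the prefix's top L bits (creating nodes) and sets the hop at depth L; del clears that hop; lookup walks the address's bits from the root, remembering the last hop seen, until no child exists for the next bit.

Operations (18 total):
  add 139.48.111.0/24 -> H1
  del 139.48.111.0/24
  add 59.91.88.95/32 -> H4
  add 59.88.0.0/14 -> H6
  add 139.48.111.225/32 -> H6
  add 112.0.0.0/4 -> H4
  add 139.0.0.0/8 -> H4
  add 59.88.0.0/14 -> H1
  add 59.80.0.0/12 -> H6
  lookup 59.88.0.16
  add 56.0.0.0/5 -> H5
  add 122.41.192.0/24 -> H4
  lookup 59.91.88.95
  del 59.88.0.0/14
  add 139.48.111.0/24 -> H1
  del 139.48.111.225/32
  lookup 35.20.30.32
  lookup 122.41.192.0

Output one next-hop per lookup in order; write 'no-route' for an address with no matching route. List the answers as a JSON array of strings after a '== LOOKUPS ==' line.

Process each operation:
  add 139.48.111.0/24 -> H1 at depth 24
  - 139.48.111.0/24 clear@24
  add 59.91.88.95/32 -> H4 at depth 32
  add 59.88.0.0/14 -> H6 at depth 14
  add 139.48.111.225/32 -> H6 at depth 32
  add 112.0.0.0/4 -> H4 at depth 4
  add 139.0.0.0/8 -> H4 at depth 8
  add 59.88.0.0/14 -> H1 at depth 14
  add 59.80.0.0/12 -> H6 at depth 12
  Q 59.88.0.16: descend 00111011010110 ; hops seen [H6,H1] ; pick H1
  add 56.0.0.0/5 -> H5 at depth 5
  add 122.41.192.0/24 -> H4 at depth 24
  Q 59.91.88.95: descend 00111011010110110101100001011111 ; hops seen [H5,H6,H1,H4] ; pick H4
  - 59.88.0.0/14 clear@14
  add 139.48.111.0/24 -> H1 at depth 24
  - 139.48.111.225/32 clear@32
  Q 35.20.30.32: descend 001 ; hops seen [∅] ; pick no-route
  Q 122.41.192.0: descend 011110100010100111000000 ; hops seen [H4,H4] ; pick H4

== LOOKUPS ==
["H1","H4","no-route","H4"]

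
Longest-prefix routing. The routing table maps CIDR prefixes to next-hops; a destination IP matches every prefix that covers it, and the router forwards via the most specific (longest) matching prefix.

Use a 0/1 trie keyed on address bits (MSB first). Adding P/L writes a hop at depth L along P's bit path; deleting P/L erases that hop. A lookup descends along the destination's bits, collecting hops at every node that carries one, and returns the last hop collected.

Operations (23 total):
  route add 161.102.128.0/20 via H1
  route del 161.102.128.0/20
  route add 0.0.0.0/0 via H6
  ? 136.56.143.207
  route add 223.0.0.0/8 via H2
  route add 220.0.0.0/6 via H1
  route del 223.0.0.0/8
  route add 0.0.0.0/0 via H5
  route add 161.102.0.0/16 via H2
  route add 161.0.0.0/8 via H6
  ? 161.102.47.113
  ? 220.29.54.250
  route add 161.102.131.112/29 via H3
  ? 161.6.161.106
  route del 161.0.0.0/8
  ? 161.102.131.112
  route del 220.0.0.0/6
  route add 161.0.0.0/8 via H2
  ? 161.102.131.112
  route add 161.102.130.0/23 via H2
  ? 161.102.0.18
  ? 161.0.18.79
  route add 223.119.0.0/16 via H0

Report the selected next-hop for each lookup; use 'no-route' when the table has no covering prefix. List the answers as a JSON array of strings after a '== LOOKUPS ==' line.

Apply in order:
  add 161.102.128.0/20 -> H1 at depth 20
  - 161.102.128.0/20 clear@20
  add 0.0.0.0/0 -> H6 at depth 0
  lookup 136.56.143.207: bits 10 walk d0:H6→d1:-→d2:- -> H6
  add 223.0.0.0/8 -> H2 at depth 8
  add 220.0.0.0/6 -> H1 at depth 6
  - 223.0.0.0/8 clear@8
  add 0.0.0.0/0 -> H5 at depth 0
  add 161.102.0.0/16 -> H2 at depth 16
  add 161.0.0.0/8 -> H6 at depth 8
  lookup 161.102.47.113: bits 1010000101100110 walk d0:H5→d1:-→d2:-→d3:-→d4:-→d5:-→d6:-→d7:-→d8:H6→d9:-→d10:-→d11:-→d12:-→d13:-→d14:-→d15:-→d16:H2 -> H2
  lookup 220.29.54.250: bits 110111 walk d0:H5→d1:-→d2:-→d3:-→d4:-→d5:-→d6:H1 -> H1
  add 161.102.131.112/29 -> H3 at depth 29
  lookup 161.6.161.106: bits 101000010 walk d0:H5→d1:-→d2:-→d3:-→d4:-→d5:-→d6:-→d7:-→d8:H6→d9:- -> H6
  - 161.0.0.0/8 clear@8
  lookup 161.102.131.112: bits 10100001011001101000001101110 walk d0:H5→d1:-→d2:-→d3:-→d4:-→d5:-→d6:-→d7:-→d8:-→d9:-→d10:-→d11:-→d12:-→d13:-→d14:-→d15:-→d16:H2→d17:-→d18:-→d19:-→d20:-→d21:-→d22:-→d23:-→d24:-→d25:-→d26:-→d27:-→d28:-→d29:H3 -> H3
  - 220.0.0.0/6 clear@6
  add 161.0.0.0/8 -> H2 at depth 8
  lookup 161.102.131.112: bits 10100001011001101000001101110 walk d0:H5→d1:-→d2:-→d3:-→d4:-→d5:-→d6:-→d7:-→d8:H2→d9:-→d10:-→d11:-→d12:-→d13:-→d14:-→d15:-→d16:H2→d17:-→d18:-→d19:-→d20:-→d21:-→d22:-→d23:-→d24:-→d25:-→d26:-→d27:-→d28:-→d29:H3 -> H3
  add 161.102.130.0/23 -> H2 at depth 23
  lookup 161.102.0.18: bits 1010000101100110 walk d0:H5→d1:-→d2:-→d3:-→d4:-→d5:-→d6:-→d7:-→d8:H2→d9:-→d10:-→d11:-→d12:-→d13:-→d14:-→d15:-→d16:H2 -> H2
  lookup 161.0.18.79: bits 101000010 walk d0:H5→d1:-→d2:-→d3:-→d4:-→d5:-→d6:-→d7:-→d8:H2→d9:- -> H2
  add 223.119.0.0/16 -> H0 at depth 16

== LOOKUPS ==
["H6","H2","H1","H6","H3","H3","H2","H2"]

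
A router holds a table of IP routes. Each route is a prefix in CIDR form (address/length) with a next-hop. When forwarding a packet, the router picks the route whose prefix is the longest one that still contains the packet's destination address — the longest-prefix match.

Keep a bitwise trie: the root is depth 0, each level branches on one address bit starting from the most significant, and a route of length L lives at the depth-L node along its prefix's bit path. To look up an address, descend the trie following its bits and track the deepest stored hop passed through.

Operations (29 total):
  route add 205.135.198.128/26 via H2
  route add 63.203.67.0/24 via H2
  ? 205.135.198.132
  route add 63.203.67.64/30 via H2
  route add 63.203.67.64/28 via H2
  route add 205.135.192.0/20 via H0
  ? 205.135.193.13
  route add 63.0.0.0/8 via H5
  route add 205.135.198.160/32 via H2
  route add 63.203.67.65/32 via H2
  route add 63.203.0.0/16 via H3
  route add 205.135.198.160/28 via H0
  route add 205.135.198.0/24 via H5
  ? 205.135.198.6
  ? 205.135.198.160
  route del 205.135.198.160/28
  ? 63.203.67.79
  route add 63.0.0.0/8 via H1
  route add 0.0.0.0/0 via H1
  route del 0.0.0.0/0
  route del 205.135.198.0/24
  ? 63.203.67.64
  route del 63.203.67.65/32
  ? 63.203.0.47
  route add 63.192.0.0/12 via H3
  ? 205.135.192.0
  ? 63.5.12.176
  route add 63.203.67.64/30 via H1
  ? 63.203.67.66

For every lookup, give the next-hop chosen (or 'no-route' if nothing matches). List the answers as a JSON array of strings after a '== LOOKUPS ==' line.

Apply in order:
  add 205.135.198.128/26 -> H2 at depth 26
  add 63.203.67.0/24 -> H2 at depth 24
  lookup 205.135.198.132: bits 11001101100001111100011010 walk d0:-→d1:-→d2:-→d3:-→d4:-→d5:-→d6:-→d7:-→d8:-→d9:-→d10:-→d11:-→d12:-→d13:-→d14:-→d15:-→d16:-→d17:-→d18:-→d19:-→d20:-→d21:-→d22:-→d23:-→d24:-→d25:-→d26:H2 -> H2
  add 63.203.67.64/30 -> H2 at depth 30
  add 63.203.67.64/28 -> H2 at depth 28
  add 205.135.192.0/20 -> H0 at depth 20
  lookup 205.135.193.13: bits 110011011000011111000 walk d0:-→d1:-→d2:-→d3:-→d4:-→d5:-→d6:-→d7:-→d8:-→d9:-→d10:-→d11:-→d12:-→d13:-→d14:-→d15:-→d16:-→d17:-→d18:-→d19:-→d20:H0→d21:- -> H0
  add 63.0.0.0/8 -> H5 at depth 8
  add 205.135.198.160/32 -> H2 at depth 32
  add 63.203.67.65/32 -> H2 at depth 32
  add 63.203.0.0/16 -> H3 at depth 16
  add 205.135.198.160/28 -> H0 at depth 28
  add 205.135.198.0/24 -> H5 at depth 24
  lookup 205.135.198.6: bits 110011011000011111000110 walk d0:-→d1:-→d2:-→d3:-→d4:-→d5:-→d6:-→d7:-→d8:-→d9:-→d10:-→d11:-→d12:-→d13:-→d14:-→d15:-→d16:-→d17:-→d18:-→d19:-→d20:H0→d21:-→d22:-→d23:-→d24:H5 -> H5
  lookup 205.135.198.160: bits 11001101100001111100011010100000 walk d0:-→d1:-→d2:-→d3:-→d4:-→d5:-→d6:-→d7:-→d8:-→d9:-→d10:-→d11:-→d12:-→d13:-→d14:-→d15:-→d16:-→d17:-→d18:-→d19:-→d20:H0→d21:-→d22:-→d23:-→d24:H5→d25:-→d26:H2→d27:-→d28:H0→d29:-→d30:-→d31:-→d32:H2 -> H2
  del 205.135.198.160/28 (clear depth 28)
  lookup 63.203.67.79: bits 0011111111001011010000110100 walk d0:-→d1:-→d2:-→d3:-→d4:-→d5:-→d6:-→d7:-→d8:H5→d9:-→d10:-→d11:-→d12:-→d13:-→d14:-→d15:-→d16:H3→d17:-→d18:-→d19:-→d20:-→d21:-→d22:-→d23:-→d24:H2→d25:-→d26:-→d27:-→d28:H2 -> H2
  add 63.0.0.0/8 -> H1 at depth 8
  add 0.0.0.0/0 -> H1 at depth 0
  del 0.0.0.0/0 (clear depth 0)
  del 205.135.198.0/24 (clear depth 24)
  lookup 63.203.67.64: bits 0011111111001011010000110100000 walk d0:-→d1:-→d2:-→d3:-→d4:-→d5:-→d6:-→d7:-→d8:H1→d9:-→d10:-→d11:-→d12:-→d13:-→d14:-→d15:-→d16:H3→d17:-→d18:-→d19:-→d20:-→d21:-→d22:-→d23:-→d24:H2→d25:-→d26:-→d27:-→d28:H2→d29:-→d30:H2→d31:- -> H2
  del 63.203.67.65/32 (clear depth 32)
  lookup 63.203.0.47: bits 00111111110010110 walk d0:-→d1:-→d2:-→d3:-→d4:-→d5:-→d6:-→d7:-→d8:H1→d9:-→d10:-→d11:-→d12:-→d13:-→d14:-→d15:-→d16:H3→d17:- -> H3
  add 63.192.0.0/12 -> H3 at depth 12
  lookup 205.135.192.0: bits 110011011000011111000 walk d0:-→d1:-→d2:-→d3:-→d4:-→d5:-→d6:-→d7:-→d8:-→d9:-→d10:-→d11:-→d12:-→d13:-→d14:-→d15:-→d16:-→d17:-→d18:-→d19:-→d20:H0→d21:- -> H0
  lookup 63.5.12.176: bits 00111111 walk d0:-→d1:-→d2:-→d3:-→d4:-→d5:-→d6:-→d7:-→d8:H1 -> H1
  add 63.203.67.64/30 -> H1 at depth 30
  lookup 63.203.67.66: bits 001111111100101101000011010000 walk d0:-→d1:-→d2:-→d3:-→d4:-→d5:-→d6:-→d7:-→d8:H1→d9:-→d10:-→d11:-→d12:H3→d13:-→d14:-→d15:-→d16:H3→d17:-→d18:-→d19:-→d20:-→d21:-→d22:-→d23:-→d24:H2→d25:-→d26:-→d27:-→d28:H2→d29:-→d30:H1 -> H1

== LOOKUPS ==
["H2","H0","H5","H2","H2","H2","H3","H0","H1","H1"]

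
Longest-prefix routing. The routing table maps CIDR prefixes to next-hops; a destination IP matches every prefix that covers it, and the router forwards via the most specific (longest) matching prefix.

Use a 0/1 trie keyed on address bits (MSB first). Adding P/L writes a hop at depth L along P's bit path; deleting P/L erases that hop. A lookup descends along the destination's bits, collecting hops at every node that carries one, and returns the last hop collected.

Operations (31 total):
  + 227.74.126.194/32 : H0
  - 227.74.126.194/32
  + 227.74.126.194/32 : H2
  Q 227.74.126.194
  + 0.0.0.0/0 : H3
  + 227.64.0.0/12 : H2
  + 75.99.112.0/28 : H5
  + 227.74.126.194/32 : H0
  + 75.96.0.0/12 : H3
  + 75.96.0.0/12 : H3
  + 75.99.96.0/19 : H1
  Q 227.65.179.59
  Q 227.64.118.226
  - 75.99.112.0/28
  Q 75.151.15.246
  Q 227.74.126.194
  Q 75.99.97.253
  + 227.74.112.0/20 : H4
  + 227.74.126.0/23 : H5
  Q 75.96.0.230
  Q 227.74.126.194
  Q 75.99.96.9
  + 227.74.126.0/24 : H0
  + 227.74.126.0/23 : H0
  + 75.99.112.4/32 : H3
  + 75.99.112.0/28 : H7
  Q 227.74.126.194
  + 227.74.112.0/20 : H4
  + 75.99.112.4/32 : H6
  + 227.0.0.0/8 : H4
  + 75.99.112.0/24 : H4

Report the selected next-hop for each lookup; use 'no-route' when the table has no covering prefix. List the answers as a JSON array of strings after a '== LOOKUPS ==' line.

Apply in order:
  add 227.74.126.194/32 -> H0 at depth 32
  del 227.74.126.194/32 (clear depth 32)
  add 227.74.126.194/32 -> H2 at depth 32
  ? 227.74.126.194  path d0:-→d1:-→d2:-→d3:-→d4:-→d5:-→d6:-→d7:-→d8:-→d9:-→d10:-→d11:-→d12:-→d13:-→d14:-→d15:-→d16:-→d17:-→d18:-→d19:-→d20:-→d21:-→d22:-→d23:-→d24:-→d25:-→d26:-→d27:-→d28:-→d29:-→d30:-→d31:-→d32:H2  best=H2
  add 0.0.0.0/0 -> H3 at depth 0
  add 227.64.0.0/12 -> H2 at depth 12
  add 75.99.112.0/28 -> H5 at depth 28
  add 227.74.126.194/32 -> H0 at depth 32
  add 75.96.0.0/12 -> H3 at depth 12
  add 75.96.0.0/12 -> H3 at depth 12
  add 75.99.96.0/19 -> H1 at depth 19
  ? 227.65.179.59  path d0:H3→d1:-→d2:-→d3:-→d4:-→d5:-→d6:-→d7:-→d8:-→d9:-→d10:-→d11:-→d12:H2  best=H2
  ? 227.64.118.226  path d0:H3→d1:-→d2:-→d3:-→d4:-→d5:-→d6:-→d7:-→d8:-→d9:-→d10:-→d11:-→d12:H2  best=H2
  del 75.99.112.0/28 (clear depth 28)
  ? 75.151.15.246  path d0:H3→d1:-→d2:-→d3:-→d4:-→d5:-→d6:-→d7:-→d8:-  best=H3
  ? 227.74.126.194  path d0:H3→d1:-→d2:-→d3:-→d4:-→d5:-→d6:-→d7:-→d8:-→d9:-→d10:-→d11:-→d12:H2→d13:-→d14:-→d15:-→d16:-→d17:-→d18:-→d19:-→d20:-→d21:-→d22:-→d23:-→d24:-→d25:-→d26:-→d27:-→d28:-→d29:-→d30:-→d31:-→d32:H0  best=H0
  ? 75.99.97.253  path d0:H3→d1:-→d2:-→d3:-→d4:-→d5:-→d6:-→d7:-→d8:-→d9:-→d10:-→d11:-→d12:H3→d13:-→d14:-→d15:-→d16:-→d17:-→d18:-→d19:H1  best=H1
  add 227.74.112.0/20 -> H4 at depth 20
  add 227.74.126.0/23 -> H5 at depth 23
  ? 75.96.0.230  path d0:H3→d1:-→d2:-→d3:-→d4:-→d5:-→d6:-→d7:-→d8:-→d9:-→d10:-→d11:-→d12:H3→d13:-→d14:-  best=H3
  ? 227.74.126.194  path d0:H3→d1:-→d2:-→d3:-→d4:-→d5:-→d6:-→d7:-→d8:-→d9:-→d10:-→d11:-→d12:H2→d13:-→d14:-→d15:-→d16:-→d17:-→d18:-→d19:-→d20:H4→d21:-→d22:-→d23:H5→d24:-→d25:-→d26:-→d27:-→d28:-→d29:-→d30:-→d31:-→d32:H0  best=H0
  ? 75.99.96.9  path d0:H3→d1:-→d2:-→d3:-→d4:-→d5:-→d6:-→d7:-→d8:-→d9:-→d10:-→d11:-→d12:H3→d13:-→d14:-→d15:-→d16:-→d17:-→d18:-→d19:H1  best=H1
  add 227.74.126.0/24 -> H0 at depth 24
  add 227.74.126.0/23 -> H0 at depth 23
  add 75.99.112.4/32 -> H3 at depth 32
  add 75.99.112.0/28 -> H7 at depth 28
  ? 227.74.126.194  path d0:H3→d1:-→d2:-→d3:-→d4:-→d5:-→d6:-→d7:-→d8:-→d9:-→d10:-→d11:-→d12:H2→d13:-→d14:-→d15:-→d16:-→d17:-→d18:-→d19:-→d20:H4→d21:-→d22:-→d23:H0→d24:H0→d25:-→d26:-→d27:-→d28:-→d29:-→d30:-→d31:-→d32:H0  best=H0
  add 227.74.112.0/20 -> H4 at depth 20
  add 75.99.112.4/32 -> H6 at depth 32
  add 227.0.0.0/8 -> H4 at depth 8
  add 75.99.112.0/24 -> H4 at depth 24

== LOOKUPS ==
["H2","H2","H2","H3","H0","H1","H3","H0","H1","H0"]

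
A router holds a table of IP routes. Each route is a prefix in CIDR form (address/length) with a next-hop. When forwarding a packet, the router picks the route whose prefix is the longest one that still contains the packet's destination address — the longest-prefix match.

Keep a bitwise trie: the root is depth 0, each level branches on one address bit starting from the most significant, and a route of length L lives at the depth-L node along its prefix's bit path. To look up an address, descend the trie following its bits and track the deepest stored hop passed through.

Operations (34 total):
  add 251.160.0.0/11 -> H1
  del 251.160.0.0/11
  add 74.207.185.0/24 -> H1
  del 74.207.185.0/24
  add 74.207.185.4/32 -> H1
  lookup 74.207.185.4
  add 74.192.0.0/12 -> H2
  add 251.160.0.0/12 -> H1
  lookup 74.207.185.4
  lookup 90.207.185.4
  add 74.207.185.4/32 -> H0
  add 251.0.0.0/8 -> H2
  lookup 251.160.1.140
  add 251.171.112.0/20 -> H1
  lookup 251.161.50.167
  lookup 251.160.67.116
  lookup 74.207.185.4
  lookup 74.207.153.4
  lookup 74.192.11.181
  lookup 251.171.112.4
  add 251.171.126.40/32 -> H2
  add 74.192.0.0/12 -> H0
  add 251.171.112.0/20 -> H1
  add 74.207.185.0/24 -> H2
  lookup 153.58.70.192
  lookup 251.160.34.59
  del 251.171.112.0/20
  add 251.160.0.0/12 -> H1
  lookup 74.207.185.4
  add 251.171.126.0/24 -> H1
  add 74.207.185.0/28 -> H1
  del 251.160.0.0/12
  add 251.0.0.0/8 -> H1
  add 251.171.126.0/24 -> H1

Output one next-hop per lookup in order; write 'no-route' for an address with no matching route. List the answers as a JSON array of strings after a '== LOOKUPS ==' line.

Trace:
  add 251.160.0.0/11 -> H1 at depth 11
  - 251.160.0.0/11 clear@11
  add 74.207.185.0/24 -> H1 at depth 24
  - 74.207.185.0/24 clear@24
  add 74.207.185.4/32 -> H1 at depth 32
  ? 74.207.185.4  path d0:-→d1:-→d2:-→d3:-→d4:-→d5:-→d6:-→d7:-→d8:-→d9:-→d10:-→d11:-→d12:-→d13:-→d14:-→d15:-→d16:-→d17:-→d18:-→d19:-→d20:-→d21:-→d22:-→d23:-→d24:-→d25:-→d26:-→d27:-→d28:-→d29:-→d30:-→d31:-→d32:H1  best=H1
  add 74.192.0.0/12 -> H2 at depth 12
  add 251.160.0.0/12 -> H1 at depth 12
  ? 74.207.185.4  path d0:-→d1:-→d2:-→d3:-→d4:-→d5:-→d6:-→d7:-→d8:-→d9:-→d10:-→d11:-→d12:H2→d13:-→d14:-→d15:-→d16:-→d17:-→d18:-→d19:-→d20:-→d21:-→d22:-→d23:-→d24:-→d25:-→d26:-→d27:-→d28:-→d29:-→d30:-→d31:-→d32:H1  best=H1
  ? 90.207.185.4  path d0:-→d1:-→d2:-→d3:-  best=no-route
  add 74.207.185.4/32 -> H0 at depth 32
  add 251.0.0.0/8 -> H2 at depth 8
  ? 251.160.1.140  path d0:-→d1:-→d2:-→d3:-→d4:-→d5:-→d6:-→d7:-→d8:H2→d9:-→d10:-→d11:-→d12:H1  best=H1
  add 251.171.112.0/20 -> H1 at depth 20
  ? 251.161.50.167  path d0:-→d1:-→d2:-→d3:-→d4:-→d5:-→d6:-→d7:-→d8:H2→d9:-→d10:-→d11:-→d12:H1  best=H1
  ? 251.160.67.116  path d0:-→d1:-→d2:-→d3:-→d4:-→d5:-→d6:-→d7:-→d8:H2→d9:-→d10:-→d11:-→d12:H1  best=H1
  ? 74.207.185.4  path d0:-→d1:-→d2:-→d3:-→d4:-→d5:-→d6:-→d7:-→d8:-→d9:-→d10:-→d11:-→d12:H2→d13:-→d14:-→d15:-→d16:-→d17:-→d18:-→d19:-→d20:-→d21:-→d22:-→d23:-→d24:-→d25:-→d26:-→d27:-→d28:-→d29:-→d30:-→d31:-→d32:H0  best=H0
  ? 74.207.153.4  path d0:-→d1:-→d2:-→d3:-→d4:-→d5:-→d6:-→d7:-→d8:-→d9:-→d10:-→d11:-→d12:H2→d13:-→d14:-→d15:-→d16:-→d17:-→d18:-  best=H2
  ? 74.192.11.181  path d0:-→d1:-→d2:-→d3:-→d4:-→d5:-→d6:-→d7:-→d8:-→d9:-→d10:-→d11:-→d12:H2  best=H2
  ? 251.171.112.4  path d0:-→d1:-→d2:-→d3:-→d4:-→d5:-→d6:-→d7:-→d8:H2→d9:-→d10:-→d11:-→d12:H1→d13:-→d14:-→d15:-→d16:-→d17:-→d18:-→d19:-→d20:H1  best=H1
  add 251.171.126.40/32 -> H2 at depth 32
  add 74.192.0.0/12 -> H0 at depth 12
  add 251.171.112.0/20 -> H1 at depth 20
  add 74.207.185.0/24 -> H2 at depth 24
  ? 153.58.70.192  path d0:-→d1:-  best=no-route
  ? 251.160.34.59  path d0:-→d1:-→d2:-→d3:-→d4:-→d5:-→d6:-→d7:-→d8:H2→d9:-→d10:-→d11:-→d12:H1  best=H1
  - 251.171.112.0/20 clear@20
  add 251.160.0.0/12 -> H1 at depth 12
  ? 74.207.185.4  path d0:-→d1:-→d2:-→d3:-→d4:-→d5:-→d6:-→d7:-→d8:-→d9:-→d10:-→d11:-→d12:H0→d13:-→d14:-→d15:-→d16:-→d17:-→d18:-→d19:-→d20:-→d21:-→d22:-→d23:-→d24:H2→d25:-→d26:-→d27:-→d28:-→d29:-→d30:-→d31:-→d32:H0  best=H0
  add 251.171.126.0/24 -> H1 at depth 24
  add 74.207.185.0/28 -> H1 at depth 28
  - 251.160.0.0/12 clear@12
  add 251.0.0.0/8 -> H1 at depth 8
  add 251.171.126.0/24 -> H1 at depth 24

== LOOKUPS ==
["H1","H1","no-route","H1","H1","H1","H0","H2","H2","H1","no-route","H1","H0"]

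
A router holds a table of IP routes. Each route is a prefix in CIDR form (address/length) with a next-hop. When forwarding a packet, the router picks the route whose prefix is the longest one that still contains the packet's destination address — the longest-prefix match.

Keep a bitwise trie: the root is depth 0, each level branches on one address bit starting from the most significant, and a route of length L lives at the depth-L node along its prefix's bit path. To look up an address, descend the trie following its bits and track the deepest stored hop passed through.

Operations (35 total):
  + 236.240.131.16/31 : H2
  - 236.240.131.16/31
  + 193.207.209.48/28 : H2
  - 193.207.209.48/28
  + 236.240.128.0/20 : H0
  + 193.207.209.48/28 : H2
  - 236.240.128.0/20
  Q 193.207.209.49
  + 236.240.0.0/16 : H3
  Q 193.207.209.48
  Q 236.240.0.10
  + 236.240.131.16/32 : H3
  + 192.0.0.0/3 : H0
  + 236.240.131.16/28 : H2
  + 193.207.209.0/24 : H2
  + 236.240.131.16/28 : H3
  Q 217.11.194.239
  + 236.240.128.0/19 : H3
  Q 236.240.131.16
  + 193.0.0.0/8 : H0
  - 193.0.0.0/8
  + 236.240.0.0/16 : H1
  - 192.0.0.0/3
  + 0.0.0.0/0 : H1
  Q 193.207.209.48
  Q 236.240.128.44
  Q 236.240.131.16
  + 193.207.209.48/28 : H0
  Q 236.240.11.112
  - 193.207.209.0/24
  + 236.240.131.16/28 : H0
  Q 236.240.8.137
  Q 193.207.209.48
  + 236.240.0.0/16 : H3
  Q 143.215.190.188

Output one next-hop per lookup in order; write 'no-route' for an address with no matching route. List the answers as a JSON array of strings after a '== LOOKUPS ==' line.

Process each operation:
  + 236.240.131.16/31 (H2) depth=31
  del 236.240.131.16/31 (clear depth 31)
  + 193.207.209.48/28 (H2) depth=28
  del 193.207.209.48/28 (clear depth 28)
  + 236.240.128.0/20 (H0) depth=20
  + 193.207.209.48/28 (H2) depth=28
  del 236.240.128.0/20 (clear depth 20)
  ? 193.207.209.49  path d0:-→d1:-→d2:-→d3:-→d4:-→d5:-→d6:-→d7:-→d8:-→d9:-→d10:-→d11:-→d12:-→d13:-→d14:-→d15:-→d16:-→d17:-→d18:-→d19:-→d20:-→d21:-→d22:-→d23:-→d24:-→d25:-→d26:-→d27:-→d28:H2  best=H2
  + 236.240.0.0/16 (H3) depth=16
  ? 193.207.209.48  path d0:-→d1:-→d2:-→d3:-→d4:-→d5:-→d6:-→d7:-→d8:-→d9:-→d10:-→d11:-→d12:-→d13:-→d14:-→d15:-→d16:-→d17:-→d18:-→d19:-→d20:-→d21:-→d22:-→d23:-→d24:-→d25:-→d26:-→d27:-→d28:H2  best=H2
  ? 236.240.0.10  path d0:-→d1:-→d2:-→d3:-→d4:-→d5:-→d6:-→d7:-→d8:-→d9:-→d10:-→d11:-→d12:-→d13:-→d14:-→d15:-→d16:H3  best=H3
  + 236.240.131.16/32 (H3) depth=32
  + 192.0.0.0/3 (H0) depth=3
  + 236.240.131.16/28 (H2) depth=28
  + 193.207.209.0/24 (H2) depth=24
  + 236.240.131.16/28 (H3) depth=28
  ? 217.11.194.239  path d0:-→d1:-→d2:-→d3:H0  best=H0
  + 236.240.128.0/19 (H3) depth=19
  ? 236.240.131.16  path d0:-→d1:-→d2:-→d3:-→d4:-→d5:-→d6:-→d7:-→d8:-→d9:-→d10:-→d11:-→d12:-→d13:-→d14:-→d15:-→d16:H3→d17:-→d18:-→d19:H3→d20:-→d21:-→d22:-→d23:-→d24:-→d25:-→d26:-→d27:-→d28:H3→d29:-→d30:-→d31:-→d32:H3  best=H3
  + 193.0.0.0/8 (H0) depth=8
  del 193.0.0.0/8 (clear depth 8)
  + 236.240.0.0/16 (H1) depth=16
  del 192.0.0.0/3 (clear depth 3)
  + 0.0.0.0/0 (H1) depth=0
  ? 193.207.209.48  path d0:H1→d1:-→d2:-→d3:-→d4:-→d5:-→d6:-→d7:-→d8:-→d9:-→d10:-→d11:-→d12:-→d13:-→d14:-→d15:-→d16:-→d17:-→d18:-→d19:-→d20:-→d21:-→d22:-→d23:-→d24:H2→d25:-→d26:-→d27:-→d28:H2  best=H2
  ? 236.240.128.44  path d0:H1→d1:-→d2:-→d3:-→d4:-→d5:-→d6:-→d7:-→d8:-→d9:-→d10:-→d11:-→d12:-→d13:-→d14:-→d15:-→d16:H1→d17:-→d18:-→d19:H3→d20:-→d21:-→d22:-  best=H3
  ? 236.240.131.16  path d0:H1→d1:-→d2:-→d3:-→d4:-→d5:-→d6:-→d7:-→d8:-→d9:-→d10:-→d11:-→d12:-→d13:-→d14:-→d15:-→d16:H1→d17:-→d18:-→d19:H3→d20:-→d21:-→d22:-→d23:-→d24:-→d25:-→d26:-→d27:-→d28:H3→d29:-→d30:-→d31:-→d32:H3  best=H3
  + 193.207.209.48/28 (H0) depth=28
  ? 236.240.11.112  path d0:H1→d1:-→d2:-→d3:-→d4:-→d5:-→d6:-→d7:-→d8:-→d9:-→d10:-→d11:-→d12:-→d13:-→d14:-→d15:-→d16:H1  best=H1
  del 193.207.209.0/24 (clear depth 24)
  + 236.240.131.16/28 (H0) depth=28
  ? 236.240.8.137  path d0:H1→d1:-→d2:-→d3:-→d4:-→d5:-→d6:-→d7:-→d8:-→d9:-→d10:-→d11:-→d12:-→d13:-→d14:-→d15:-→d16:H1  best=H1
  ? 193.207.209.48  path d0:H1→d1:-→d2:-→d3:-→d4:-→d5:-→d6:-→d7:-→d8:-→d9:-→d10:-→d11:-→d12:-→d13:-→d14:-→d15:-→d16:-→d17:-→d18:-→d19:-→d20:-→d21:-→d22:-→d23:-→d24:-→d25:-→d26:-→d27:-→d28:H0  best=H0
  + 236.240.0.0/16 (H3) depth=16
  ? 143.215.190.188  path d0:H1→d1:-  best=H1

== LOOKUPS ==
["H2","H2","H3","H0","H3","H2","H3","H3","H1","H1","H0","H1"]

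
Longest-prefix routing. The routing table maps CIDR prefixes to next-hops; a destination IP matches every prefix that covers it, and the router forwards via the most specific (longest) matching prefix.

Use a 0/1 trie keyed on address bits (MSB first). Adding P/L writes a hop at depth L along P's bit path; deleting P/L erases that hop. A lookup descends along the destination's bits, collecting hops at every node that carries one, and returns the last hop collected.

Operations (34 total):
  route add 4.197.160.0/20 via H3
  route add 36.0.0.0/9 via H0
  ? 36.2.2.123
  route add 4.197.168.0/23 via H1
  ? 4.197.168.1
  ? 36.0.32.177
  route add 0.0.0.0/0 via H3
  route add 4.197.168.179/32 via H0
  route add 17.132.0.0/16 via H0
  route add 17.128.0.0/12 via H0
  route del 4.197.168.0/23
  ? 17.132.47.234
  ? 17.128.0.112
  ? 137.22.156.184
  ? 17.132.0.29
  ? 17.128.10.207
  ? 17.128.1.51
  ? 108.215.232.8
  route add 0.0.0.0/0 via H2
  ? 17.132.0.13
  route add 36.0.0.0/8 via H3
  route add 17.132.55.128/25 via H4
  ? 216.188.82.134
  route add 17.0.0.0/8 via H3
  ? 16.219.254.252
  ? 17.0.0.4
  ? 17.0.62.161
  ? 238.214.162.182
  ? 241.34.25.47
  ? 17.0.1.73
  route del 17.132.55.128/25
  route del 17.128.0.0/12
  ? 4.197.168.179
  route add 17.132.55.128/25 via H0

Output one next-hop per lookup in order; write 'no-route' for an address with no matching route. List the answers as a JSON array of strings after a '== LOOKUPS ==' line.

Process each operation:
  + 4.197.160.0/20 (H3) depth=20
  + 36.0.0.0/9 (H0) depth=9
  Q 36.2.2.123: descend 001001000 ; hops seen [H0] ; pick H0
  + 4.197.168.0/23 (H1) depth=23
  Q 4.197.168.1: descend 00000100110001011010100 ; hops seen [H3,H1] ; pick H1
  Q 36.0.32.177: descend 001001000 ; hops seen [H0] ; pick H0
  + 0.0.0.0/0 (H3) depth=0
  + 4.197.168.179/32 (H0) depth=32
  + 17.132.0.0/16 (H0) depth=16
  + 17.128.0.0/12 (H0) depth=12
  del 4.197.168.0/23 (clear depth 23)
  Q 17.132.47.234: descend 0001000110000100 ; hops seen [H3,H0,H0] ; pick H0
  Q 17.128.0.112: descend 0001000110000 ; hops seen [H3,H0] ; pick H0
  Q 137.22.156.184: descend ε ; hops seen [H3] ; pick H3
  Q 17.132.0.29: descend 0001000110000100 ; hops seen [H3,H0,H0] ; pick H0
  Q 17.128.10.207: descend 0001000110000 ; hops seen [H3,H0] ; pick H0
  Q 17.128.1.51: descend 0001000110000 ; hops seen [H3,H0] ; pick H0
  Q 108.215.232.8: descend 0 ; hops seen [H3] ; pick H3
  + 0.0.0.0/0 (H2) depth=0
  Q 17.132.0.13: descend 0001000110000100 ; hops seen [H2,H0,H0] ; pick H0
  + 36.0.0.0/8 (H3) depth=8
  + 17.132.55.128/25 (H4) depth=25
  Q 216.188.82.134: descend ε ; hops seen [H2] ; pick H2
  + 17.0.0.0/8 (H3) depth=8
  Q 16.219.254.252: descend 0001000 ; hops seen [H2] ; pick H2
  Q 17.0.0.4: descend 00010001 ; hops seen [H2,H3] ; pick H3
  Q 17.0.62.161: descend 00010001 ; hops seen [H2,H3] ; pick H3
  Q 238.214.162.182: descend ε ; hops seen [H2] ; pick H2
  Q 241.34.25.47: descend ε ; hops seen [H2] ; pick H2
  Q 17.0.1.73: descend 00010001 ; hops seen [H2,H3] ; pick H3
  del 17.132.55.128/25 (clear depth 25)
  del 17.128.0.0/12 (clear depth 12)
  Q 4.197.168.179: descend 00000100110001011010100010110011 ; hops seen [H2,H3,H0] ; pick H0
  + 17.132.55.128/25 (H0) depth=25

== LOOKUPS ==
["H0","H1","H0","H0","H0","H3","H0","H0","H0","H3","H0","H2","H2","H3","H3","H2","H2","H3","H0"]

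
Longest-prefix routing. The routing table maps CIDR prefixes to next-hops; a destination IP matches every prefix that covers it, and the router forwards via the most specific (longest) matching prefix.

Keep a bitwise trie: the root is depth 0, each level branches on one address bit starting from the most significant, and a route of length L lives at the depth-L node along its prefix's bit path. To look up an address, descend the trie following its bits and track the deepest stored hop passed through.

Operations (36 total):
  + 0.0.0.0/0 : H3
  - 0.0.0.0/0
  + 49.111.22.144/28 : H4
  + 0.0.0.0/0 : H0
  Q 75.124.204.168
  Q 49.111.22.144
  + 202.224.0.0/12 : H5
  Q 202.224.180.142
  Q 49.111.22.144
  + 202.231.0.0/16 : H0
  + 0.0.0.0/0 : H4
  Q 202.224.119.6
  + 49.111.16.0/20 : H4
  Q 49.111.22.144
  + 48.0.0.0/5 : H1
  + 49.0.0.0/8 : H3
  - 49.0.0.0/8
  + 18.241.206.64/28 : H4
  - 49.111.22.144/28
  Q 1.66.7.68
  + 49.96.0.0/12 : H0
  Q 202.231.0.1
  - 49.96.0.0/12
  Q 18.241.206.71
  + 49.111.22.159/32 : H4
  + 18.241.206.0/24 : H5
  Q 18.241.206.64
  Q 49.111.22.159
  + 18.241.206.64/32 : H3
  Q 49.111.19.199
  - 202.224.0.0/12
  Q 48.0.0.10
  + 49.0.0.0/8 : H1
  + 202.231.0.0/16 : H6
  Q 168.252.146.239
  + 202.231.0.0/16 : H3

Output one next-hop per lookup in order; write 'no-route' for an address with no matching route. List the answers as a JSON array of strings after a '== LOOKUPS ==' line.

Trace:
  + 0.0.0.0/0 (H3) depth=0
  - 0.0.0.0/0 clear@0
  + 49.111.22.144/28 (H4) depth=28
  + 0.0.0.0/0 (H0) depth=0
  Q 75.124.204.168: descend 0 ; hops seen [H0] ; pick H0
  Q 49.111.22.144: descend 0011000101101111000101101001 ; hops seen [H0,H4] ; pick H4
  + 202.224.0.0/12 (H5) depth=12
  Q 202.224.180.142: descend 110010101110 ; hops seen [H0,H5] ; pick H5
  Q 49.111.22.144: descend 0011000101101111000101101001 ; hops seen [H0,H4] ; pick H4
  + 202.231.0.0/16 (H0) depth=16
  + 0.0.0.0/0 (H4) depth=0
  Q 202.224.119.6: descend 1100101011100 ; hops seen [H4,H5] ; pick H5
  + 49.111.16.0/20 (H4) depth=20
  Q 49.111.22.144: descend 0011000101101111000101101001 ; hops seen [H4,H4,H4] ; pick H4
  + 48.0.0.0/5 (H1) depth=5
  + 49.0.0.0/8 (H3) depth=8
  - 49.0.0.0/8 clear@8
  + 18.241.206.64/28 (H4) depth=28
  - 49.111.22.144/28 clear@28
  Q 1.66.7.68: descend 000 ; hops seen [H4] ; pick H4
  + 49.96.0.0/12 (H0) depth=12
  Q 202.231.0.1: descend 1100101011100111 ; hops seen [H4,H5,H0] ; pick H0
  - 49.96.0.0/12 clear@12
  Q 18.241.206.71: descend 0001001011110001110011100100 ; hops seen [H4,H4] ; pick H4
  + 49.111.22.159/32 (H4) depth=32
  + 18.241.206.0/24 (H5) depth=24
  Q 18.241.206.64: descend 0001001011110001110011100100 ; hops seen [H4,H5,H4] ; pick H4
  Q 49.111.22.159: descend 00110001011011110001011010011111 ; hops seen [H4,H1,H4,H4] ; pick H4
  + 18.241.206.64/32 (H3) depth=32
  Q 49.111.19.199: descend 001100010110111100010 ; hops seen [H4,H1,H4] ; pick H4
  - 202.224.0.0/12 clear@12
  Q 48.0.0.10: descend 0011000 ; hops seen [H4,H1] ; pick H1
  + 49.0.0.0/8 (H1) depth=8
  + 202.231.0.0/16 (H6) depth=16
  Q 168.252.146.239: descend 1 ; hops seen [H4] ; pick H4
  + 202.231.0.0/16 (H3) depth=16

== LOOKUPS ==
["H0","H4","H5","H4","H5","H4","H4","H0","H4","H4","H4","H4","H1","H4"]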